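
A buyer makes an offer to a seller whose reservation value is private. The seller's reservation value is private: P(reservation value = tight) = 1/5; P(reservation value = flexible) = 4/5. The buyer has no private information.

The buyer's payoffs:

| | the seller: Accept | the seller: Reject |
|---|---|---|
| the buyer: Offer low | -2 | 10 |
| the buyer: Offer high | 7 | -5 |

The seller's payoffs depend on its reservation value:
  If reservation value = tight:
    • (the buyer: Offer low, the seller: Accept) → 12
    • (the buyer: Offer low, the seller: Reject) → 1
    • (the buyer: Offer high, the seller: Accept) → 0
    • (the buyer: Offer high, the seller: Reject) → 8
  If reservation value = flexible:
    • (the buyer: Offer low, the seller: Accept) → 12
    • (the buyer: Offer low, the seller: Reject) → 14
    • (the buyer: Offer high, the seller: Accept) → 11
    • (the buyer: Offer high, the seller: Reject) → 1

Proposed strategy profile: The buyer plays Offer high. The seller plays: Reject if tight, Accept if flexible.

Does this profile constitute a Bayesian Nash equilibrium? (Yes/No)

The buyer plays Offer high: E[Offer high] = 1/5·(-5) + 4/5·(7) = 23/5; E[Offer low] = 2/5. Best-responding. ✓
The seller (reservation value tight), facing Offer high: Accept gives 0, Reject gives 8. Proposed Reject is best. ✓
The seller (reservation value flexible), facing Offer high: Accept gives 11, Reject gives 1. Proposed Accept is best. ✓

Yes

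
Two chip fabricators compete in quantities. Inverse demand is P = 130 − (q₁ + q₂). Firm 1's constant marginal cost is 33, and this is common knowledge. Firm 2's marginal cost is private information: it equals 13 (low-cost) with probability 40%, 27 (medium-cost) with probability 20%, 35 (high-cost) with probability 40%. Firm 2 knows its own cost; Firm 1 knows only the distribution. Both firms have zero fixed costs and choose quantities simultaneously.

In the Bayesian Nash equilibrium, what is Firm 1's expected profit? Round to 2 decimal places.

Type-c best response for Firm 2: q₂(c) = (130 − c)/2 − q₁/2.
Firm 1 maximizes expected profit; its first-order condition is 130 − 2q₁ − E[q₂] − 33 = 0.
Substituting E[q₂] and solving: E[c₂] = 24.6, so q₁ = (130 − 2·33 + 24.6)/3 = 29.5333.
E[P] = 130 − (q₁ + E[q₂]) = 62.5333; Firm 1's expected profit = (E[P] − 33)·q₁ = (62.5333 − 33)·29.5333 = 872.218.

872.22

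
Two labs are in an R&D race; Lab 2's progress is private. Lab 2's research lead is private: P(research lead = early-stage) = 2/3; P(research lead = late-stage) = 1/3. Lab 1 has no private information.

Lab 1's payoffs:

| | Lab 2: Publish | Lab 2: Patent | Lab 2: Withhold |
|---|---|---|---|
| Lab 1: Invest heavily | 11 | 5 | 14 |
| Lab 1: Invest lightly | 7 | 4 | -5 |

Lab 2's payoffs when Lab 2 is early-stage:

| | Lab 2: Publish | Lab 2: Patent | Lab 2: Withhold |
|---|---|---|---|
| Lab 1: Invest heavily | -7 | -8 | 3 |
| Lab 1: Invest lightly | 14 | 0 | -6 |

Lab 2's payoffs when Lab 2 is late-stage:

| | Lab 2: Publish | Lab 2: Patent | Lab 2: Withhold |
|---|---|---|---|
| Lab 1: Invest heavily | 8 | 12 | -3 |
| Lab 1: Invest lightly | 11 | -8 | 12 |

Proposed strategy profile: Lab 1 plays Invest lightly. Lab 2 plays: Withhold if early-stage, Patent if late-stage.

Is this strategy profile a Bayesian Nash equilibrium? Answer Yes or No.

No

Lab 1 plays Invest lightly: E[Invest lightly] = 2/3·(-5) + 1/3·(4) = -2; E[Invest heavily] = 11. Not best-responding. ✗
Lab 2 (research lead early-stage), facing Invest lightly: Publish gives 14, Patent gives 0, Withhold gives -6. Proposed Withhold is not best — profitable deviation exists. ✗
Lab 2 (research lead late-stage), facing Invest lightly: Publish gives 11, Patent gives -8, Withhold gives 12. Proposed Patent is not best — profitable deviation exists. ✗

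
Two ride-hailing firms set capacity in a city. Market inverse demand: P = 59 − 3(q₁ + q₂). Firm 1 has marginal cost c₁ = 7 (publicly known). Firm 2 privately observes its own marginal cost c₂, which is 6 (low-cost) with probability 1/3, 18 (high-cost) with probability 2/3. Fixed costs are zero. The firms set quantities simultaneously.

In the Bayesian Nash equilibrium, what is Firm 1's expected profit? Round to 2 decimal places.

Type-c best response for Firm 2: q₂(c) = (59 − c)/6 − q₁/2.
Firm 1 maximizes expected profit; its first-order condition is 59 − 6q₁ − 3E[q₂] − 7 = 0.
Substituting E[q₂] and solving: E[c₂] = 14, so q₁ = (59 − 2·7 + 14)/9 = 6.55556.
E[P] = 59 − 3·(q₁ + E[q₂]) = 26.6667; Firm 1's expected profit = (E[P] − 7)·q₁ = (26.6667 − 7)·6.55556 = 128.926.

128.93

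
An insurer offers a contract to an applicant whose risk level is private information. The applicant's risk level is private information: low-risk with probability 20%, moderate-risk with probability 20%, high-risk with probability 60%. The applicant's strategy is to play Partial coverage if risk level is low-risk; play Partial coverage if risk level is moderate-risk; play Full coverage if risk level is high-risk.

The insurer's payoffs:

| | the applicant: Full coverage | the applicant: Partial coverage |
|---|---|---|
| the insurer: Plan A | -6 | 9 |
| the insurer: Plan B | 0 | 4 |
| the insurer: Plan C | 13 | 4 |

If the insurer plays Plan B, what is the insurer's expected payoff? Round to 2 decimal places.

1.60

Take the expectation over the applicant's risk level, weighting each type's action by its prior probability.
E[Plan B] = 0.2·4 + 0.2·4 + 0.6·0 = 0.8 + 0.8 + 0 = 1.6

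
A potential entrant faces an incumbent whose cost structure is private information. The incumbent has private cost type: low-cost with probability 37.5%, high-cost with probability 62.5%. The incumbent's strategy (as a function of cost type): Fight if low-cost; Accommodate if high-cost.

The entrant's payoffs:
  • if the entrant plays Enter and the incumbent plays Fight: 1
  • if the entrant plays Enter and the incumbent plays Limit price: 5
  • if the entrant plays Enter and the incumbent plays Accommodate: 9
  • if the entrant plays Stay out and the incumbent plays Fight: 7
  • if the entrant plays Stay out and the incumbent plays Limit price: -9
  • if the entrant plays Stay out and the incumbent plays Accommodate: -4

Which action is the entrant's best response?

Enter

E[Enter] = 0.375·(1) + 0.625·(9) = 6
E[Stay out] = 0.375·(7) + 0.625·(-4) = 0.125
Best response: Enter (6 is the largest).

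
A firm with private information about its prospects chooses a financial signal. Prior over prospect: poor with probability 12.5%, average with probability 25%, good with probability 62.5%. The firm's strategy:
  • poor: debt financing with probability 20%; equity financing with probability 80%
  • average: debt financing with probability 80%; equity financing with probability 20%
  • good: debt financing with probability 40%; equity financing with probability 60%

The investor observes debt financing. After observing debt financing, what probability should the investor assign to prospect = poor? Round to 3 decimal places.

0.053

P(debt financing) = 0.125·0.2 + 0.25·0.8 + 0.625·0.4 = 0.475
P(poor | debt financing) = (0.125·0.2) / 0.475 = 0.025 / 0.475 = 0.0526316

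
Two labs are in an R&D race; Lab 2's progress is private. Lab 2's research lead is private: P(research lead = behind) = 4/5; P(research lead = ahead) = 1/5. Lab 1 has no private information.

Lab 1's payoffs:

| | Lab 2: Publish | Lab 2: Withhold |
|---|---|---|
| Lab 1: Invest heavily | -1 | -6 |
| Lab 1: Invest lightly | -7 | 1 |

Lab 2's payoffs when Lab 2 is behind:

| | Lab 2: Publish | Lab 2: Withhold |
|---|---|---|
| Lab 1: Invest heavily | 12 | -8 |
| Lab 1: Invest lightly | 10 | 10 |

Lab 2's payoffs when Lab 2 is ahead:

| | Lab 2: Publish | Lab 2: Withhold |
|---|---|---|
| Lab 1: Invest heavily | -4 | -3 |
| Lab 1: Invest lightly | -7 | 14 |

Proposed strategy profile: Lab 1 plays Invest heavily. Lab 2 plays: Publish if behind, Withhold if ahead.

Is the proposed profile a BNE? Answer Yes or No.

Yes

A profile is a BNE iff every type of every player is best-responding given beliefs about the other side.
Lab 1 plays Invest heavily: E[Invest heavily] = 4/5·(-1) + 1/5·(-6) = -2; E[Invest lightly] = -27/5. Best-responding. ✓
Lab 2 (research lead behind), facing Invest heavily: Publish gives 12, Withhold gives -8. Proposed Publish is best. ✓
Lab 2 (research lead ahead), facing Invest heavily: Publish gives -4, Withhold gives -3. Proposed Withhold is best. ✓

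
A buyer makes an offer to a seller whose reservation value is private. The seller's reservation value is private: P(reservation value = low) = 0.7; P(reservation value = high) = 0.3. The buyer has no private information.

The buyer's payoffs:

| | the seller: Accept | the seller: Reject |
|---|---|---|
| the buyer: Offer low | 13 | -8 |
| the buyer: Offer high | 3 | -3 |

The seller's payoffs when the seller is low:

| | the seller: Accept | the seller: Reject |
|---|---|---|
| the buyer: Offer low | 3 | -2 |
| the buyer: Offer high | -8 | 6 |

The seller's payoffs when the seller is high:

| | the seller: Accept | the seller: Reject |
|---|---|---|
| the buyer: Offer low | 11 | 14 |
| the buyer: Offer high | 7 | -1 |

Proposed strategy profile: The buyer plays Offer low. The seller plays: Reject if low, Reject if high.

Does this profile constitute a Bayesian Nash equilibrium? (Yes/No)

No

The buyer plays Offer low: E[Offer low] = 0.7·(-8) + 0.3·(-8) = -8; E[Offer high] = -3. Not best-responding. ✗
The seller (reservation value low), facing Offer low: Accept gives 3, Reject gives -2. Proposed Reject is not best — profitable deviation exists. ✗
The seller (reservation value high), facing Offer low: Accept gives 11, Reject gives 14. Proposed Reject is best. ✓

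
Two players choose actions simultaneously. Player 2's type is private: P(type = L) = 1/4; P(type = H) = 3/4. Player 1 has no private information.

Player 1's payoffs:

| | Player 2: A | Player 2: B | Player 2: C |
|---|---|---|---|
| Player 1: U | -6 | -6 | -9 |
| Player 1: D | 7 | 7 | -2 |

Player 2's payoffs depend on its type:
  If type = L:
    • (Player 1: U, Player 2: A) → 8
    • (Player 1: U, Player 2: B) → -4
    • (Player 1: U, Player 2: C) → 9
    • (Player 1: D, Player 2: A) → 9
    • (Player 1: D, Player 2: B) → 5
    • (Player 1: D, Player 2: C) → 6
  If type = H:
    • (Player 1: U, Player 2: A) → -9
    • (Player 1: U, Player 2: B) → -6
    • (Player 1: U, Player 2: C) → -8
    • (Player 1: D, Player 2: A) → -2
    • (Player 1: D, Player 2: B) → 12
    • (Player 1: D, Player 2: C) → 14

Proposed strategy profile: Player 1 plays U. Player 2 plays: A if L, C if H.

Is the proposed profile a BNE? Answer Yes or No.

Player 1 plays U: E[U] = 1/4·(-6) + 3/4·(-9) = -33/4; E[D] = 1/4. Not best-responding. ✗
Player 2 (type L), facing U: A gives 8, B gives -4, C gives 9. Proposed A is not best — profitable deviation exists. ✗
Player 2 (type H), facing U: A gives -9, B gives -6, C gives -8. Proposed C is not best — profitable deviation exists. ✗

No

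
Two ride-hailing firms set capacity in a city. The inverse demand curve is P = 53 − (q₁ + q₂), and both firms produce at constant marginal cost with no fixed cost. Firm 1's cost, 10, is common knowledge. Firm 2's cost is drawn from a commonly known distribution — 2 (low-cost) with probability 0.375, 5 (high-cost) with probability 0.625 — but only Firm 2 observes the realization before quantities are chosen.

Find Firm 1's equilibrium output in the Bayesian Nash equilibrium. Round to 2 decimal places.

Type-c best response for Firm 2: q₂(c) = (53 − c)/2 − q₁/2.
Firm 1 maximizes expected profit; its first-order condition is 53 − 2q₁ − E[q₂] − 10 = 0.
Substituting E[q₂] and solving: E[c₂] = 3.875, so q₁ = (53 − 2·10 + 3.875)/3 = 12.2917.

12.29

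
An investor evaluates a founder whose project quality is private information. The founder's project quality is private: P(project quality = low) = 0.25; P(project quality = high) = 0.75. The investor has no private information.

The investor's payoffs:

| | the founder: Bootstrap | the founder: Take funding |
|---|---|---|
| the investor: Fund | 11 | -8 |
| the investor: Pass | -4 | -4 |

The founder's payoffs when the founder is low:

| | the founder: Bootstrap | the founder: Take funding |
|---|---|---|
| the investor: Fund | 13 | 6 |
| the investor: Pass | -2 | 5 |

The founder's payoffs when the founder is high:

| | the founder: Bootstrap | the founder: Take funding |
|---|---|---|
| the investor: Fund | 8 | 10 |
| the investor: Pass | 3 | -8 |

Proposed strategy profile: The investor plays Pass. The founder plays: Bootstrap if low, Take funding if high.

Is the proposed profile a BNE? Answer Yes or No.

No

A profile is a BNE iff every type of every player is best-responding given beliefs about the other side.
The investor plays Pass: E[Pass] = 0.25·(-4) + 0.75·(-4) = -4; E[Fund] = -3.25. Not best-responding. ✗
The founder (project quality low), facing Pass: Bootstrap gives -2, Take funding gives 5. Proposed Bootstrap is not best — profitable deviation exists. ✗
The founder (project quality high), facing Pass: Bootstrap gives 3, Take funding gives -8. Proposed Take funding is not best — profitable deviation exists. ✗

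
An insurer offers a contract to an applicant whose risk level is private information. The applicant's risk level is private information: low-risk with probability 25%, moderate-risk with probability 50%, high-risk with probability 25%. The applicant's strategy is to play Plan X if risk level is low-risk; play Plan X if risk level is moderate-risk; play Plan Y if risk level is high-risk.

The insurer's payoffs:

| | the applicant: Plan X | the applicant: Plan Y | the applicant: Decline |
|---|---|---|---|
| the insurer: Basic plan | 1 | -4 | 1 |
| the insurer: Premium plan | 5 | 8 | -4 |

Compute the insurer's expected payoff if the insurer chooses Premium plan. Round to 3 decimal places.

5.750

E[Premium plan] = 0.25·5 + 0.5·5 + 0.25·8 = 1.25 + 2.5 + 2 = 5.75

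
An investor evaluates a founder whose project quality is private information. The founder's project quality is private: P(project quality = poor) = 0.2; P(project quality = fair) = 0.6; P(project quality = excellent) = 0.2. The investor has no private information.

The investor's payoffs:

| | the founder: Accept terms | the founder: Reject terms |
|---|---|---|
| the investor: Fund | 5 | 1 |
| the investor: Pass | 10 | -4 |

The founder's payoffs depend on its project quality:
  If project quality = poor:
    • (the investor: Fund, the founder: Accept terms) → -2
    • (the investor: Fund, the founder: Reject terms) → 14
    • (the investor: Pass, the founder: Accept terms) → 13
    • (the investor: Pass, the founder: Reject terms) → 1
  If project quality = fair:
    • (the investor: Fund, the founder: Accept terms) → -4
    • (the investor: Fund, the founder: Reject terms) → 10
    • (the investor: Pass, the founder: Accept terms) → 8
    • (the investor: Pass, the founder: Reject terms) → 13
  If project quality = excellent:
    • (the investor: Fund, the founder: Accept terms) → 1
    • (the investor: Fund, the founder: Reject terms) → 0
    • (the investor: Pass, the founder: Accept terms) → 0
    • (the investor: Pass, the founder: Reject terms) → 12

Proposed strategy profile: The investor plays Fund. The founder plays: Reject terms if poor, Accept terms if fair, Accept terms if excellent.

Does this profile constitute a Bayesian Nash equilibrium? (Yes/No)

No

A profile is a BNE iff every type of every player is best-responding given beliefs about the other side.
The investor plays Fund: E[Fund] = 0.2·(1) + 0.6·(5) + 0.2·(5) = 4.2; E[Pass] = 7.2. Not best-responding. ✗
The founder (project quality poor), facing Fund: Accept terms gives -2, Reject terms gives 14. Proposed Reject terms is best. ✓
The founder (project quality fair), facing Fund: Accept terms gives -4, Reject terms gives 10. Proposed Accept terms is not best — profitable deviation exists. ✗
The founder (project quality excellent), facing Fund: Accept terms gives 1, Reject terms gives 0. Proposed Accept terms is best. ✓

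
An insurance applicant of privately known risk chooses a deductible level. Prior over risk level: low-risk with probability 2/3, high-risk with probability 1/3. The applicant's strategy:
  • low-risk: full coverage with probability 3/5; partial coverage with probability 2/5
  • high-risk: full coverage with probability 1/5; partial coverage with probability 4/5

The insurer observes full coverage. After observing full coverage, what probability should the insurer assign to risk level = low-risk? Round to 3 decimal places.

Apply Bayes' rule using the sender's strategy as the likelihood.
P(full coverage) = (2/3)·(3/5) + (1/3)·(1/5) = 7/15
P(low-risk | full coverage) = ((2/3)·(3/5)) / (7/15) = (2/5) / (7/15) = 6/7

0.857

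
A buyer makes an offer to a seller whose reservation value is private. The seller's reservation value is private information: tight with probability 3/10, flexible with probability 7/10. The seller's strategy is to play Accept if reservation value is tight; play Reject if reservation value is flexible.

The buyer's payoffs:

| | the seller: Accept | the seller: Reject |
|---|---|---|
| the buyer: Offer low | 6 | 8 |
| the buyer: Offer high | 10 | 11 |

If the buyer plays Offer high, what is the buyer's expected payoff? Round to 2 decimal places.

E[Offer high] = 3/10·10 + 7/10·11 = 3 + 77/10 = 107/10

10.70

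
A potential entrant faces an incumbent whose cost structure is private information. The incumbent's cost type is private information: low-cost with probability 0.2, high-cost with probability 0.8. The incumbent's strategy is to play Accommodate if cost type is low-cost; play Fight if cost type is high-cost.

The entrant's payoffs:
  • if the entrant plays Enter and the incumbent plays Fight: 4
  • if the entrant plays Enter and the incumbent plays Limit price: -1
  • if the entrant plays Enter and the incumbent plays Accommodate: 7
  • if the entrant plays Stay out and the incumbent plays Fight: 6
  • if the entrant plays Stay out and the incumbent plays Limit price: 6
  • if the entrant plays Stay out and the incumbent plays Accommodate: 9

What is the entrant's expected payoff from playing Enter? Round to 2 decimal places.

E[Enter] = 0.2·7 + 0.8·4 = 1.4 + 3.2 = 4.6

4.60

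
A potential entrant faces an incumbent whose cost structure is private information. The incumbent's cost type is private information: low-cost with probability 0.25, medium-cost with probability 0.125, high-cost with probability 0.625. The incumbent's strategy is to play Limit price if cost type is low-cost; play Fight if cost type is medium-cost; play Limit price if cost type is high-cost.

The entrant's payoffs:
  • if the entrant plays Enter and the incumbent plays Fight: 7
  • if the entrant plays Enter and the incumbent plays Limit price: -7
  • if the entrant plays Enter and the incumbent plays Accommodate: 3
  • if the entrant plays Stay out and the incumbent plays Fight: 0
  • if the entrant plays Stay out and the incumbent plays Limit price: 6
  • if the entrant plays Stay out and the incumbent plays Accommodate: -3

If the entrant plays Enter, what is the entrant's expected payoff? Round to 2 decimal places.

-5.25

Take the expectation over the incumbent's cost type, weighting each type's action by its prior probability.
E[Enter] = 0.25·(-7) + 0.125·7 + 0.625·(-7) = (-1.75) + 0.875 + (-4.375) = -5.25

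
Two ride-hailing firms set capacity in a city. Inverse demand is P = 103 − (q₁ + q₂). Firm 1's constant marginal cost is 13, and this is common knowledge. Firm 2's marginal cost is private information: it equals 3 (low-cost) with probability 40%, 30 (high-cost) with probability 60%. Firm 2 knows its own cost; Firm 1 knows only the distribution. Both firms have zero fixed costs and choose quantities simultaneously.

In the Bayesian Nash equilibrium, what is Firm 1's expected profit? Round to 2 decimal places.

1028.27

Type-c best response for Firm 2: q₂(c) = (103 − c)/2 − q₁/2.
Firm 1 maximizes expected profit; its first-order condition is 103 − 2q₁ − E[q₂] − 13 = 0.
Substituting E[q₂] and solving: E[c₂] = 19.2, so q₁ = (103 − 2·13 + 19.2)/3 = 32.0667.
E[P] = 103 − (q₁ + E[q₂]) = 45.0667; Firm 1's expected profit = (E[P] − 13)·q₁ = (45.0667 − 13)·32.0667 = 1028.27.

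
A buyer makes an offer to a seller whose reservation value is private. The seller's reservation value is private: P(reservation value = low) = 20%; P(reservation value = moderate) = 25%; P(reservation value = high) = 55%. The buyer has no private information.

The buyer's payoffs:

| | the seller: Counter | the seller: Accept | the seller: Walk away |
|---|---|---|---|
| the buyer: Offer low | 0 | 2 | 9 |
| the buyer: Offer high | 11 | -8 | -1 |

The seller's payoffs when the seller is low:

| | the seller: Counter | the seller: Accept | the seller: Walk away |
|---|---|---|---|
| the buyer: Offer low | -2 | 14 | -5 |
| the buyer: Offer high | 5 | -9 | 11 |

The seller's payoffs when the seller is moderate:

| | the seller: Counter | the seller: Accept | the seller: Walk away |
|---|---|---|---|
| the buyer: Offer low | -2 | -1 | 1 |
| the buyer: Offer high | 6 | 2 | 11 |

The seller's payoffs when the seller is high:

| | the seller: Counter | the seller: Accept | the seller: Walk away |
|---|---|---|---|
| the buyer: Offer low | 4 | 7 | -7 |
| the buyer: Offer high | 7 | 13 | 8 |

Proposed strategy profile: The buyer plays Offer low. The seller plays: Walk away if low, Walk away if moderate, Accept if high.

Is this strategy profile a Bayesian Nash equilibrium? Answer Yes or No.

The buyer plays Offer low: E[Offer low] = 0.2·(9) + 0.25·(9) + 0.55·(2) = 5.15; E[Offer high] = -4.85. Best-responding. ✓
The seller (reservation value low), facing Offer low: Counter gives -2, Accept gives 14, Walk away gives -5. Proposed Walk away is not best — profitable deviation exists. ✗
The seller (reservation value moderate), facing Offer low: Counter gives -2, Accept gives -1, Walk away gives 1. Proposed Walk away is best. ✓
The seller (reservation value high), facing Offer low: Counter gives 4, Accept gives 7, Walk away gives -7. Proposed Accept is best. ✓

No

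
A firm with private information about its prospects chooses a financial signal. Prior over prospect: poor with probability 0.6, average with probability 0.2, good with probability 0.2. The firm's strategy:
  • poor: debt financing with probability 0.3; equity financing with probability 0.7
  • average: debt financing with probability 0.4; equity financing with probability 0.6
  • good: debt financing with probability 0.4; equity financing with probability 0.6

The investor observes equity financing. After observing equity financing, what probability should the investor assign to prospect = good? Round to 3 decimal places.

0.182

P(equity financing) = 0.6·0.7 + 0.2·0.6 + 0.2·0.6 = 0.66
P(good | equity financing) = (0.2·0.6) / 0.66 = 0.12 / 0.66 = 0.181818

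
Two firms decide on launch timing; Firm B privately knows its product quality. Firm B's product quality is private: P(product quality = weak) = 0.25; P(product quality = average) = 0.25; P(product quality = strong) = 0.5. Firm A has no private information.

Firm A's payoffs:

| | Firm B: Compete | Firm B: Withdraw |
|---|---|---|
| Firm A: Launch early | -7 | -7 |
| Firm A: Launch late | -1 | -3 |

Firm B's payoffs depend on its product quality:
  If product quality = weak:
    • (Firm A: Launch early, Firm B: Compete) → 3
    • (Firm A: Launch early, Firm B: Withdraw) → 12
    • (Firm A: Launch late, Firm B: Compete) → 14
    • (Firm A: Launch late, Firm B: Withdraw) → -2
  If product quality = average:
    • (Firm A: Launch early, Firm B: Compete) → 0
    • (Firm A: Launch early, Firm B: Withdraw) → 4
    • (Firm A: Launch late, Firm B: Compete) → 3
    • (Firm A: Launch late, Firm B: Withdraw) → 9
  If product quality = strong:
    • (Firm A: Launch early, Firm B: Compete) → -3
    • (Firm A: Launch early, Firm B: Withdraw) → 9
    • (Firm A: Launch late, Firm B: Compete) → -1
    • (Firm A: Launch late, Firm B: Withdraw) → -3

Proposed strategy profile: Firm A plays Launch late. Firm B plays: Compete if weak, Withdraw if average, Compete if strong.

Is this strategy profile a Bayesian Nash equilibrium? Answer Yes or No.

A profile is a BNE iff every type of every player is best-responding given beliefs about the other side.
Firm A plays Launch late: E[Launch late] = 0.25·(-1) + 0.25·(-3) + 0.5·(-1) = -1.5; E[Launch early] = -7. Best-responding. ✓
Firm B (product quality weak), facing Launch late: Compete gives 14, Withdraw gives -2. Proposed Compete is best. ✓
Firm B (product quality average), facing Launch late: Compete gives 3, Withdraw gives 9. Proposed Withdraw is best. ✓
Firm B (product quality strong), facing Launch late: Compete gives -1, Withdraw gives -3. Proposed Compete is best. ✓

Yes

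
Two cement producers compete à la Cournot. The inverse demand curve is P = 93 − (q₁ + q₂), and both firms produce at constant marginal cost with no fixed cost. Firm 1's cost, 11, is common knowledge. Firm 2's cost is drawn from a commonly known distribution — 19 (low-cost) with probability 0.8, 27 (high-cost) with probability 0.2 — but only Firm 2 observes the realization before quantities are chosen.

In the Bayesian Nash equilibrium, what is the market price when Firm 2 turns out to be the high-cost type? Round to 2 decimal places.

Each type of Firm 2 best-responds to q₁; Firm 1 best-responds to the expected q₂ over Firm 2's types.
Firm 2 with cost c maximizes (93 − (q₁+q₂) − c)·q₂, giving q₂(c) = (93 − c − q₁)/2.
E[c₂] = 0.8·19 + 0.2·27 = 20.6
Firm 1's FOC against E[q₂] yields q₁ = (93 − 2·11 + E[c₂])/3 = (93 − 22 + 20.6)/3 = 30.5333.
q₂(high-cost) = 17.7333, so P = 93 − (30.5333 + 17.7333) = 44.7333.

44.73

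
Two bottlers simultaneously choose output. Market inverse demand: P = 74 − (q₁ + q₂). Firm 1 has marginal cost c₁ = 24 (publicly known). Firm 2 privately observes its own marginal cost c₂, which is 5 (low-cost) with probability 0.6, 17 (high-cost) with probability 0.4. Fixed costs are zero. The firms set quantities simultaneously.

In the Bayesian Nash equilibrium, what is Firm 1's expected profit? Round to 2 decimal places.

Each type of Firm 2 best-responds to q₁; Firm 1 best-responds to the expected q₂ over Firm 2's types.
Firm 2 with cost c maximizes (74 − (q₁+q₂) − c)·q₂, giving q₂(c) = (74 − c − q₁)/2.
E[c₂] = 0.6·5 + 0.4·17 = 9.8
Firm 1's FOC against E[q₂] yields q₁ = (74 − 2·24 + E[c₂])/3 = (74 − 48 + 9.8)/3 = 11.9333.
E[P] = 74 − (q₁ + E[q₂]) = 35.9333; Firm 1's expected profit = (E[P] − 24)·q₁ = (35.9333 − 24)·11.9333 = 142.404.

142.40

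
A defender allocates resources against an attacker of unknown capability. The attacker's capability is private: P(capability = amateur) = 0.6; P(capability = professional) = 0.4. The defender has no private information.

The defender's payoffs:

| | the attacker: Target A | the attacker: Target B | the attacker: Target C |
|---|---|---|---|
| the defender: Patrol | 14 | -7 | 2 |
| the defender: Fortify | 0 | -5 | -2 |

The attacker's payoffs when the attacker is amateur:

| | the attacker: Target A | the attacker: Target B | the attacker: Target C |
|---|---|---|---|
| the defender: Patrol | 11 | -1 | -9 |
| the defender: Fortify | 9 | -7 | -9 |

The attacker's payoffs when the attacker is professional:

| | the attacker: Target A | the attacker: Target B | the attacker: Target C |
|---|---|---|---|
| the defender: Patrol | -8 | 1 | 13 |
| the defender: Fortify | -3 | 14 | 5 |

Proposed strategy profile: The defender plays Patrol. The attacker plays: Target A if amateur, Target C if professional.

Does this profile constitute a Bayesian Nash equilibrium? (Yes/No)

Yes

The defender plays Patrol: E[Patrol] = 0.6·(14) + 0.4·(2) = 9.2; E[Fortify] = -0.8. Best-responding. ✓
The attacker (capability amateur), facing Patrol: Target A gives 11, Target B gives -1, Target C gives -9. Proposed Target A is best. ✓
The attacker (capability professional), facing Patrol: Target A gives -8, Target B gives 1, Target C gives 13. Proposed Target C is best. ✓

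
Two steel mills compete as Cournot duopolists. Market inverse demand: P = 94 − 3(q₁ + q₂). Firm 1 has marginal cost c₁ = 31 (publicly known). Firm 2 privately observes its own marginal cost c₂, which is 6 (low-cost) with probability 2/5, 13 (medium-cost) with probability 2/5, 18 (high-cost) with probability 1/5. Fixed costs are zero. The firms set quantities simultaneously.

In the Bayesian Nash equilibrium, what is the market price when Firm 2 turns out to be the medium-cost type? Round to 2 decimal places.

46.30

Type-c best response for Firm 2: q₂(c) = (94 − c)/6 − q₁/2.
Firm 1 maximizes expected profit; its first-order condition is 94 − 6q₁ − 3E[q₂] − 31 = 0.
Substituting E[q₂] and solving: E[c₂] = 11.2, so q₁ = (94 − 2·31 + 11.2)/9 = 4.8.
q₂(medium-cost) = 11.1, so P = 94 − 3·(4.8 + 11.1) = 46.3.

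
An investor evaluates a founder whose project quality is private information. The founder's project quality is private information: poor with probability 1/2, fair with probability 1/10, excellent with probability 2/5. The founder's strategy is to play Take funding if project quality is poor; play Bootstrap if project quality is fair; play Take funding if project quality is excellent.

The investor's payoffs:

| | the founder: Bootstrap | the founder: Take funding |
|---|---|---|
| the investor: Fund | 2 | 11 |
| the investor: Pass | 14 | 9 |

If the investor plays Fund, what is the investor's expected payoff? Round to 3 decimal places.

10.100

Take the expectation over the founder's project quality, weighting each type's action by its prior probability.
E[Fund] = 1/2·11 + 1/10·2 + 2/5·11 = 11/2 + 1/5 + 22/5 = 101/10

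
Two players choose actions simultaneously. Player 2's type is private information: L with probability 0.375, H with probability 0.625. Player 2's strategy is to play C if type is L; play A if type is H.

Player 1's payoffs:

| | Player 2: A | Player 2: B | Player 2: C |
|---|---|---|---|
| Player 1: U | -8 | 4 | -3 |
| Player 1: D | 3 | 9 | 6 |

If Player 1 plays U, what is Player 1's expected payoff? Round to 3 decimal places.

E[U] = 0.375·(-3) + 0.625·(-8) = (-1.125) + (-5) = -6.125

-6.125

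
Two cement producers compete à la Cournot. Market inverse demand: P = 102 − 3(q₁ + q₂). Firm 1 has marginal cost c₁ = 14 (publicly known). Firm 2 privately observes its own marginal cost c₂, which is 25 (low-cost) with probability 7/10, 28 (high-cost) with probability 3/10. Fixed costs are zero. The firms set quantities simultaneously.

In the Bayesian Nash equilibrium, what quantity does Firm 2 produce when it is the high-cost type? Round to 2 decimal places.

Firm 2 with cost c maximizes (102 − 3(q₁+q₂) − c)·q₂, giving q₂(c) = (102 − c − 3q₁)/6.
E[c₂] = 7/10·25 + 3/10·28 = 25.9
Firm 1's FOC against E[q₂] yields q₁ = (102 − 2·14 + E[c₂])/9 = (102 − 28 + 25.9)/9 = 11.1.
q₂(high-cost) = (102 − 28 − 3·11.1)/6 = 6.78333.

6.78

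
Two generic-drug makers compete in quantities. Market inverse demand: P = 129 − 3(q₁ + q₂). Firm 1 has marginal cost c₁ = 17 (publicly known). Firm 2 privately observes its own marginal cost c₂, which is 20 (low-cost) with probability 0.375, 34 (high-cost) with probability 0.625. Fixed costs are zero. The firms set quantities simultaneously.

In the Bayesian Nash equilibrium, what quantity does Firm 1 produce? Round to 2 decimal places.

13.75

Each type of Firm 2 best-responds to q₁; Firm 1 best-responds to the expected q₂ over Firm 2's types.
Firm 2 with cost c maximizes (129 − 3(q₁+q₂) − c)·q₂, giving q₂(c) = (129 − c − 3q₁)/6.
E[c₂] = 0.375·20 + 0.625·34 = 28.75
Firm 1's FOC against E[q₂] yields q₁ = (129 − 2·17 + E[c₂])/9 = (129 − 34 + 28.75)/9 = 13.75.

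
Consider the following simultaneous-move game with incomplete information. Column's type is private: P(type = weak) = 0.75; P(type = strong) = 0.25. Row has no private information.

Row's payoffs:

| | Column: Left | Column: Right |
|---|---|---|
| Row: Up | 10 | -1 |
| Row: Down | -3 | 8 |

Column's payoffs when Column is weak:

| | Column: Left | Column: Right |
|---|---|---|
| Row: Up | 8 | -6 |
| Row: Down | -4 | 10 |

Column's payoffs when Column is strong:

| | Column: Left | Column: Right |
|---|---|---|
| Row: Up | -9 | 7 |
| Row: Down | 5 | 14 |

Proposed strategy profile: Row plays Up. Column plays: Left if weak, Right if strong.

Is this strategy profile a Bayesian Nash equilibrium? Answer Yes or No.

Row plays Up: E[Up] = 0.75·(10) + 0.25·(-1) = 7.25; E[Down] = -0.25. Best-responding. ✓
Column (type weak), facing Up: Left gives 8, Right gives -6. Proposed Left is best. ✓
Column (type strong), facing Up: Left gives -9, Right gives 7. Proposed Right is best. ✓

Yes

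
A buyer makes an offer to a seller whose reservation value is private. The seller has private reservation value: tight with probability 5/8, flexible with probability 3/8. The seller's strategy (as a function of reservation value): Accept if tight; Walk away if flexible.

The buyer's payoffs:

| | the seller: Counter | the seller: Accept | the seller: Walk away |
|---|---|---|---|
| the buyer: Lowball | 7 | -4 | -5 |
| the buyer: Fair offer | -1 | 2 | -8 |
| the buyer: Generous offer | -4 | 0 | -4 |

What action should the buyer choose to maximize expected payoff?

Compute the buyer's expected payoff for each action, taking the expectation over the seller's type.
E[Lowball] = 5/8·(-4) + 3/8·(-5) = -35/8
E[Fair offer] = 5/8·(2) + 3/8·(-8) = -7/4
E[Generous offer] = 5/8·(0) + 3/8·(-4) = -3/2
Best response: Generous offer (-3/2 is the largest).

Generous offer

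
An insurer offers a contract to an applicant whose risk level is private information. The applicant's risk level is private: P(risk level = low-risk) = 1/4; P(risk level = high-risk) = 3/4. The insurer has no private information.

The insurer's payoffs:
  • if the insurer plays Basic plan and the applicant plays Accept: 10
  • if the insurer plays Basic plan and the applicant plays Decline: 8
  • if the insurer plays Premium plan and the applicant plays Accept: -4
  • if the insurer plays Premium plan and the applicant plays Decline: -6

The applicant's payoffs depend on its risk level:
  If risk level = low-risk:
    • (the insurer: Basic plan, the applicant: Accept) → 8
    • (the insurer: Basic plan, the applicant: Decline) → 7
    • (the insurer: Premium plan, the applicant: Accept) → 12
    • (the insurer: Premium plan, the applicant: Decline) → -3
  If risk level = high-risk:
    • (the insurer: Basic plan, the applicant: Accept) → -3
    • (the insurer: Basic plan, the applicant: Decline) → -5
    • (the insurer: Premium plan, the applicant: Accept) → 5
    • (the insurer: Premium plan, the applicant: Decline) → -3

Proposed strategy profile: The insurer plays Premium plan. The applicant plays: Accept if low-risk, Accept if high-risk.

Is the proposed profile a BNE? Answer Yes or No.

The insurer plays Premium plan: E[Premium plan] = 1/4·(-4) + 3/4·(-4) = -4; E[Basic plan] = 10. Not best-responding. ✗
The applicant (risk level low-risk), facing Premium plan: Accept gives 12, Decline gives -3. Proposed Accept is best. ✓
The applicant (risk level high-risk), facing Premium plan: Accept gives 5, Decline gives -3. Proposed Accept is best. ✓

No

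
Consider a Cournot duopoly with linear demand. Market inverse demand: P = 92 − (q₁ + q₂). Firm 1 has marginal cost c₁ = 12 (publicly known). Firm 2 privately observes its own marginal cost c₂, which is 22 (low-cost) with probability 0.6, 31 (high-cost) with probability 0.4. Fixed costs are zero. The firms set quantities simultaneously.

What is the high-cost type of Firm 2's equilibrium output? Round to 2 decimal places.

14.90

Firm 2 with cost c maximizes (92 − (q₁+q₂) − c)·q₂, giving q₂(c) = (92 − c − q₁)/2.
E[c₂] = 0.6·22 + 0.4·31 = 25.6
Firm 1's FOC against E[q₂] yields q₁ = (92 − 2·12 + E[c₂])/3 = (92 − 24 + 25.6)/3 = 31.2.
q₂(high-cost) = (92 − 31 − 31.2)/2 = 14.9.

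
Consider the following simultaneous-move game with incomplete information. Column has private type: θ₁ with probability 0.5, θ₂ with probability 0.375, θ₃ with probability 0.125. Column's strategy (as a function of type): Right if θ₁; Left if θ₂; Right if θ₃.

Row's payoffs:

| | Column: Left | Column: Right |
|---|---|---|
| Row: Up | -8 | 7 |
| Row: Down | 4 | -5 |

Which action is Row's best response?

Up

E[Up] = 0.5·(7) + 0.375·(-8) + 0.125·(7) = 1.375
E[Down] = 0.5·(-5) + 0.375·(4) + 0.125·(-5) = -1.625
Best response: Up (1.375 is the largest).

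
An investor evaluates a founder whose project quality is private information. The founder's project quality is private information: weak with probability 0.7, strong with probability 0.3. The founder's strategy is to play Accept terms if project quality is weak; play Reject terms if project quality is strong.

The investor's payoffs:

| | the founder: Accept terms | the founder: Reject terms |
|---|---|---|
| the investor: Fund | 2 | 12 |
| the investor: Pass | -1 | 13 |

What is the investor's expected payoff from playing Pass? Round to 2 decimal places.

E[Pass] = 0.7·(-1) + 0.3·13 = (-0.7) + 3.9 = 3.2

3.20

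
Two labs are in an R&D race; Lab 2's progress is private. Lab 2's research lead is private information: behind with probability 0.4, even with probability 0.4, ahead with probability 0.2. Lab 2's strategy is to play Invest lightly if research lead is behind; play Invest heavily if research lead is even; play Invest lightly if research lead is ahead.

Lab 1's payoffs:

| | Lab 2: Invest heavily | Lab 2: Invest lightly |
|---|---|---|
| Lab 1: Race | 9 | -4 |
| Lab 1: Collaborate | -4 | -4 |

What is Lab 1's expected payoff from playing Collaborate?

E[Collaborate] = 0.4·(-4) + 0.4·(-4) + 0.2·(-4) = (-1.6) + (-1.6) + (-0.8) = -4

-4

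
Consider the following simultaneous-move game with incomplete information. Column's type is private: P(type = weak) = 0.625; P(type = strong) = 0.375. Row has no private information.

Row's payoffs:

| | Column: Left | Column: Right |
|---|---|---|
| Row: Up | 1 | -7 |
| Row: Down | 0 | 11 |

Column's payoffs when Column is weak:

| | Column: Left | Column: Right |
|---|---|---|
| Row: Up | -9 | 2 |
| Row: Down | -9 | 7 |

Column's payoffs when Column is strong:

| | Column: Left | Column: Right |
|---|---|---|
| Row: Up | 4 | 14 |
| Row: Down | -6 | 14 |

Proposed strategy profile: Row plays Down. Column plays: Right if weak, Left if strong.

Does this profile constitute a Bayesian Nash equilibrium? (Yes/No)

No

Row plays Down: E[Down] = 0.625·(11) + 0.375·(0) = 6.875; E[Up] = -4. Best-responding. ✓
Column (type weak), facing Down: Left gives -9, Right gives 7. Proposed Right is best. ✓
Column (type strong), facing Down: Left gives -6, Right gives 14. Proposed Left is not best — profitable deviation exists. ✗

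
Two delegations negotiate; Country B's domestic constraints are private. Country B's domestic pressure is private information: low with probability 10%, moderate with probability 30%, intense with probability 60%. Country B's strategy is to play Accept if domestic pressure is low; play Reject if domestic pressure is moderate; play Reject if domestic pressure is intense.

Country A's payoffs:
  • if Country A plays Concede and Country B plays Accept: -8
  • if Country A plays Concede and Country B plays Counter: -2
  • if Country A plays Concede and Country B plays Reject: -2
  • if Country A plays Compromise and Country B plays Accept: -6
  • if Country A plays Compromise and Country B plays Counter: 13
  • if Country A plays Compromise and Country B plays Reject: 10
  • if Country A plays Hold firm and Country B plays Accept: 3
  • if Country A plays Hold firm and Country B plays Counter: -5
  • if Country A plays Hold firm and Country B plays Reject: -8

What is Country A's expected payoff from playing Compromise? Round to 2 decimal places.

Take the expectation over Country B's domestic pressure, weighting each type's action by its prior probability.
E[Compromise] = 0.1·(-6) + 0.3·10 + 0.6·10 = (-0.6) + 3 + 6 = 8.4

8.40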